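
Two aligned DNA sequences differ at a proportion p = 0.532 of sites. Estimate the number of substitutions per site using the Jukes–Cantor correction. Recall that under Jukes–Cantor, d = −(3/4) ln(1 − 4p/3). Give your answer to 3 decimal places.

0.927

d = −(3/4) ln(1 − 4p/3) = −0.75 ln(1 − 0.709333) = −0.75 ln(0.290667)
  = −0.75 × (-1.235577) = 0.926683 substitutions/site.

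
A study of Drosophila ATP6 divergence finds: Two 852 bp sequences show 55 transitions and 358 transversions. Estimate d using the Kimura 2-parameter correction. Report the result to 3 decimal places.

0.857

P = 55/852 ≈ 0.064554 and Q = 358/852 ≈ 0.420188.
Under the Kimura two-parameter model, d = −½ ln(1 − 2P − Q) − ¼ ln(1 − 2Q).
1 − 2P − Q = 0.450704, giving −½ ln(0.450704) = 0.398472.
1 − 2Q = 0.159624, giving −¼ ln(0.159624) = 0.458734.
d = 0.398472 + 0.458734 = 0.857206.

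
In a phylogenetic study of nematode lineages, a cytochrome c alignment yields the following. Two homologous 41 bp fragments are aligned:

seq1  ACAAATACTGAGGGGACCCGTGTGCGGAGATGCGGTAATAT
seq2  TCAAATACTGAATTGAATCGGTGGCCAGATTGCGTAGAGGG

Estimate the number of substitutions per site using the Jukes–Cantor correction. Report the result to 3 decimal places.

The sequences differ at 20 of 41 sites, so p = 20/41 ≈ 0.487805.
d = −(3/4) ln(1 − 4p/3) = −0.75 ln(1 − 0.650407) = −0.75 ln(0.349593)
  = −0.75 × (-1.050986) = 0.788240 substitutions/site.

0.788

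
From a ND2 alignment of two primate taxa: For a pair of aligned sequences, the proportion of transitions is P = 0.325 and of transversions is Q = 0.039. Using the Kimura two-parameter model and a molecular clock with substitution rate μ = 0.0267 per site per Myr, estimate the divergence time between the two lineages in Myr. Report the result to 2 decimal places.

Under the Kimura two-parameter model, d = −½ ln(1 − 2P − Q) − ¼ ln(1 − 2Q).
1 − 2P − Q = 0.311, giving −½ ln(0.311) = 0.583981.
1 − 2Q = 0.922, giving −¼ ln(0.922) = 0.020303.
d = 0.583981 + 0.020303 = 0.604284.
Under a molecular clock d = 2μt, so t = d/(2μ) = 0.604284 / (2 × 0.0267) = 11.32 Myr.

11.32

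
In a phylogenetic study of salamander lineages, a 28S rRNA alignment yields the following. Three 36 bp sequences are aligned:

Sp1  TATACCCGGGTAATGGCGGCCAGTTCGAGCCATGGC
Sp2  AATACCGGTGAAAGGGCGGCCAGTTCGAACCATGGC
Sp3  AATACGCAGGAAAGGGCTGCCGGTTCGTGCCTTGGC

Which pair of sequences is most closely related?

Sp1–Sp2: 6/36 differ, p = 0.167, d = 0.188.
Sp1–Sp3: 9/36 differ, p = 0.250, d = 0.304.
Sp2–Sp3: 9/36 differ, p = 0.250, d = 0.304.
The smallest distance is between Sp1 and Sp2.

Sp1 and Sp2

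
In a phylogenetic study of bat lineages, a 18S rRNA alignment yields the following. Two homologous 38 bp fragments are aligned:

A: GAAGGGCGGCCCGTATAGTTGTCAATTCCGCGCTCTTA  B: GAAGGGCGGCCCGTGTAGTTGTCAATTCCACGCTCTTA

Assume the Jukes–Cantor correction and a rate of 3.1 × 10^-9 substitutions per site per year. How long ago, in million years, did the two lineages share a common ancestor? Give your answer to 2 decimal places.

The sequences differ at 2 of 38 sites (15, 30), so p = 2/38 ≈ 0.052632.
d = −(3/4) ln(1 − 4p/3) = −0.75 ln(1 − 0.070176) = −0.75 ln(0.929824)
  = −0.75 × (-0.072760) = 0.054570 substitutions/site.
Under a molecular clock d = 2μt, so t = d/(2μ) = 0.054570 / (2 × 3.1 × 10^-9) = 8.80 million years.

8.80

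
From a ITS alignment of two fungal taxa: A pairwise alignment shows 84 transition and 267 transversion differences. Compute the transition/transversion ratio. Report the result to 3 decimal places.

0.315

R = 84/267 = 0.314606… ≈ 0.315 (to 3 d.p.).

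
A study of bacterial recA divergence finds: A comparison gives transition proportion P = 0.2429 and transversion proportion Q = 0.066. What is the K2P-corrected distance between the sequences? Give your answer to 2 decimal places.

0.44

Under the Kimura two-parameter model, d = −½ ln(1 − 2P − Q) − ¼ ln(1 − 2Q).
1 − 2P − Q = 0.4482, giving −½ ln(0.4482) = 0.401258.
1 − 2Q = 0.868, giving −¼ ln(0.868) = 0.035391.
d = 0.401258 + 0.035391 = 0.436649.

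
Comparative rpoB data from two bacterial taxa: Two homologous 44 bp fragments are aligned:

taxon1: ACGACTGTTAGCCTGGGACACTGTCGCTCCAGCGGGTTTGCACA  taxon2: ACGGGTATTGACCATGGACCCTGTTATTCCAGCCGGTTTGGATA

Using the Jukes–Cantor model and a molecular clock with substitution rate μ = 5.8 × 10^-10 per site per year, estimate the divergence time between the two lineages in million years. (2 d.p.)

356.94

The sequences differ at 14 of 44 sites, so p = 14/44 ≈ 0.318182.
d = −(3/4) ln(1 − 4p/3) = −0.75 ln(1 − 0.424243) = −0.75 ln(0.575757)
  = −0.75 × (-0.552070) = 0.414053 substitutions/site.
Under a molecular clock d = 2μt, so t = d/(2μ) = 0.414053 / (2 × 5.8 × 10^-10) = 356.94 million years.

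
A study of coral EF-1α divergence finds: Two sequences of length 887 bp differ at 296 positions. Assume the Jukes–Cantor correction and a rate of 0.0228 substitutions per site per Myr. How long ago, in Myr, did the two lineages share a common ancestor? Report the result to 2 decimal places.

p = 296/887 ≈ 0.333709.
d = −(3/4) ln(1 − 4p/3) = −0.75 ln(1 − 0.444945) = −0.75 ln(0.555055)
  = −0.75 × (-0.588688) = 0.441516 substitutions/site.
Under a molecular clock d = 2μt, so t = d/(2μ) = 0.441516 / (2 × 0.0228) = 9.68 Myr.

9.68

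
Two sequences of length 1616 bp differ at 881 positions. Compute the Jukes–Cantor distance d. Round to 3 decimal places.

0.973

p = 881/1616 ≈ 0.545173.
d = −(3/4) ln(1 − 4p/3) = −0.75 ln(1 − 0.726897) = −0.75 ln(0.273103)
  = −0.75 × (-1.297906) = 0.973430 substitutions/site.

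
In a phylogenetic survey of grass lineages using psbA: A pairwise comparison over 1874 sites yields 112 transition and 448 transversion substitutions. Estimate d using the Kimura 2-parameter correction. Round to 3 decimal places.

0.385

P = 112/1874 ≈ 0.059765 and Q = 448/1874 ≈ 0.239061.
Under the Kimura two-parameter model, d = −½ ln(1 − 2P − Q) − ¼ ln(1 − 2Q).
1 − 2P − Q = 0.641409, giving −½ ln(0.641409) = 0.222044.
1 − 2Q = 0.521878, giving −¼ ln(0.521878) = 0.162580.
d = 0.222044 + 0.162580 = 0.384624.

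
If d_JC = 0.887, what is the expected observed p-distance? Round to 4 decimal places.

p = (3/4)(1 − e^(−4d/3)) = 0.75 × (1 − e^(-1.182667)) = 0.75 × (1 − 0.306460) = 0.520155.

0.5202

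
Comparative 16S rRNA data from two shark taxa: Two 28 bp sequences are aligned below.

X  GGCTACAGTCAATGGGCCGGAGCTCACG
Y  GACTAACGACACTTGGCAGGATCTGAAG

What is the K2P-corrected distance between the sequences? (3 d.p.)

Of 28 sites, 1 differences are transitions and 9 are transversions, so P = 1/28 ≈ 0.035714 and Q = 9/28 ≈ 0.321429.
Under the Kimura two-parameter model, d = −½ ln(1 − 2P − Q) − ¼ ln(1 − 2Q).
1 − 2P − Q = 0.607143, giving −½ ln(0.607143) = 0.249495.
1 − 2Q = 0.357142, giving −¼ ln(0.357142) = 0.257405.
d = 0.249495 + 0.257405 = 0.506900.

0.507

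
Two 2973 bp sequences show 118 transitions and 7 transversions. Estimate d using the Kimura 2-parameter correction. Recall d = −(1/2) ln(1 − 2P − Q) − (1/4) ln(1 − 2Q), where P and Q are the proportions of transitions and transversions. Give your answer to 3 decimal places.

P = 118/2973 ≈ 0.039691 and Q = 7/2973 ≈ 0.002355.
Under the Kimura two-parameter model, d = −½ ln(1 − 2P − Q) − ¼ ln(1 − 2Q).
1 − 2P − Q = 0.918263, giving −½ ln(0.918263) = 0.042636.
1 − 2Q = 0.99529, giving −¼ ln(0.99529) = 0.001180.
d = 0.042636 + 0.001180 = 0.043816.

0.044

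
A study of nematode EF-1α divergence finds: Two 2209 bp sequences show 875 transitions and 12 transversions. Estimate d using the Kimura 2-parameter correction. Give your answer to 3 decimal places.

P = 875/2209 ≈ 0.396107 and Q = 12/2209 ≈ 0.005432.
Under the Kimura two-parameter model, d = −½ ln(1 − 2P − Q) − ¼ ln(1 − 2Q).
1 − 2P − Q = 0.202354, giving −½ ln(0.202354) = 0.798868.
1 − 2Q = 0.989136, giving −¼ ln(0.989136) = 0.002731.
d = 0.798868 + 0.002731 = 0.801599.

0.802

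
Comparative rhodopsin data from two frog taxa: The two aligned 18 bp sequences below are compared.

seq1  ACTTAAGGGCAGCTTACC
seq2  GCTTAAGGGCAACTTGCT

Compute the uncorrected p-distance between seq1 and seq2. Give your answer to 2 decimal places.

0.22

The sequences differ at 4 of 18 positions (sites 1, 12, 16, 18).
p = 4/18 = 0.222222… ≈ 0.22 (to 2 d.p.).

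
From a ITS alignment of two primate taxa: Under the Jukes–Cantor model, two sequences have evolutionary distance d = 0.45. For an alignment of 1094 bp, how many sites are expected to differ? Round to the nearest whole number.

Invert JC69: p = (3/4)(1 − e^(−4d/3)) = 0.75 × (1 − e^(-0.6)) = 0.75 × (1 − 0.548812) = 0.338391.
Expected differing sites = pL ≈ 0.338391 × 1094 = 370.199754 ≈ 370.

370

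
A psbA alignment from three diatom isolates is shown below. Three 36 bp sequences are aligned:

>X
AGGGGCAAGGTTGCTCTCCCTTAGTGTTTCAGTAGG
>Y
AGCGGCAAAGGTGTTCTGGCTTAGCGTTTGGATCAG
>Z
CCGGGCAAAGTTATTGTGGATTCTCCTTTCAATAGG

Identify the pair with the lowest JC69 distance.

X–Y: 12/36 differ, p = 0.333, d = 0.441.
X–Z: 14/36 differ, p = 0.389, d = 0.548.
Y–Z: 14/36 differ, p = 0.389, d = 0.548.
The smallest distance is between X and Y.

X and Y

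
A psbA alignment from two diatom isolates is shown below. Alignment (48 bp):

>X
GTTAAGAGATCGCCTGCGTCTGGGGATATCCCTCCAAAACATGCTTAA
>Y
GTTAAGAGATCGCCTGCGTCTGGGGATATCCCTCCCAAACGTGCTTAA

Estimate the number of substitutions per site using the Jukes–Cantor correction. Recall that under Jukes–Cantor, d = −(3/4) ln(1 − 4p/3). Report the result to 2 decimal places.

The sequences differ at 2 of 48 sites (36, 41), so p = 2/48 ≈ 0.041667.
d = −(3/4) ln(1 − 4p/3) = −0.75 ln(1 − 0.055556) = −0.75 ln(0.944444)
  = −0.75 × (-0.057159) = 0.042869 substitutions/site.

0.04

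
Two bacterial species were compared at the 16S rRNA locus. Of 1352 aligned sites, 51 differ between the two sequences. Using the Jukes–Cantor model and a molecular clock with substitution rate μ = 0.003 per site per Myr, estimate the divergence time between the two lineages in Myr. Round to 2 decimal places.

6.45

p = 51/1352 ≈ 0.037722.
d = −(3/4) ln(1 − 4p/3) = −0.75 ln(1 − 0.050296) = −0.75 ln(0.949704)
  = −0.75 × (-0.051605) = 0.038704 substitutions/site.
Under a molecular clock d = 2μt, so t = d/(2μ) = 0.038704 / (2 × 0.003) = 6.45 Myr.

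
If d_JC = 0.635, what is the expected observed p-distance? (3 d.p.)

0.428

p = (3/4)(1 − e^(−4d/3)) = 0.75 × (1 − e^(-0.846667)) = 0.75 × (1 − 0.428842) = 0.428369.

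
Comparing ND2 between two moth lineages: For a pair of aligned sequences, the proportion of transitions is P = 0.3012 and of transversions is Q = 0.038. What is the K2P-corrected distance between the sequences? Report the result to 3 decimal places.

Under the Kimura two-parameter model, d = −½ ln(1 − 2P − Q) − ¼ ln(1 − 2Q).
1 − 2P − Q = 0.3596, giving −½ ln(0.3596) = 0.511381.
1 − 2Q = 0.924, giving −¼ ln(0.924) = 0.019761.
d = 0.511381 + 0.019761 = 0.531142.

0.531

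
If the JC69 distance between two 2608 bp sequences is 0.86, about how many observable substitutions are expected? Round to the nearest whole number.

1335

Invert JC69: p = (3/4)(1 − e^(−4d/3)) = 0.75 × (1 − e^(-1.146667)) = 0.75 × (1 − 0.317694) = 0.511730.
Expected differing sites = pL ≈ 0.511730 × 2608 = 1334.59184 ≈ 1335.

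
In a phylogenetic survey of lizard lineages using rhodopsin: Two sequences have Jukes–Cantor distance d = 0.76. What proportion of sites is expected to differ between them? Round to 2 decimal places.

0.48

p = (3/4)(1 − e^(−4d/3)) = 0.75 × (1 − e^(-1.013333)) = 0.75 × (1 − 0.363007) = 0.477745.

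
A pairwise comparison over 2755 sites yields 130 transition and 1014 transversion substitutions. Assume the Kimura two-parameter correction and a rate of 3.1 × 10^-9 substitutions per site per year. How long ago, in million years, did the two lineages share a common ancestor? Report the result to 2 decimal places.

103.78

P = 130/2755 ≈ 0.047187 and Q = 1014/2755 ≈ 0.368058.
Under the Kimura two-parameter model, d = −½ ln(1 − 2P − Q) − ¼ ln(1 − 2Q).
1 − 2P − Q = 0.537568, giving −½ ln(0.537568) = 0.310350.
1 − 2Q = 0.263884, giving −¼ ln(0.263884) = 0.333061.
d = 0.310350 + 0.333061 = 0.643411.
Under a molecular clock d = 2μt, so t = d/(2μ) = 0.643411 / (2 × 3.1 × 10^-9) = 103.78 million years.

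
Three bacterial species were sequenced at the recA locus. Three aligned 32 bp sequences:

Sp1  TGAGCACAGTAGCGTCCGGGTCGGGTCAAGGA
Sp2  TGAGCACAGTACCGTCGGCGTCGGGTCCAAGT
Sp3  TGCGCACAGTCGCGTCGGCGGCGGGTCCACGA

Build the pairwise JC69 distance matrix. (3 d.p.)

d(Sp1,Sp2) = 0.216, d(Sp1,Sp3) = 0.259, d(Sp2,Sp3) = 0.216

Sp1–Sp2: 6/32 sites differ → p = 0.1875, d = −0.75 ln(1 − 0.25) = 0.215762 ≈ 0.216.
Sp1–Sp3: 7/32 sites differ → p = 0.21875, d = −0.75 ln(1 − 0.291667) = 0.258631 ≈ 0.259.
Sp2–Sp3: 6/32 sites differ → p = 0.1875, d = −0.75 ln(1 − 0.25) = 0.215762 ≈ 0.216.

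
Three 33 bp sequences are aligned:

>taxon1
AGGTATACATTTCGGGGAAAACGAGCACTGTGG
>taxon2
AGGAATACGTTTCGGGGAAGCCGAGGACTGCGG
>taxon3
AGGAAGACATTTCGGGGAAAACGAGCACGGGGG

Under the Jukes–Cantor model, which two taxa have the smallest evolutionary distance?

taxon1–taxon2: 6/33 differ, p = 0.182, d = 0.208.
taxon1–taxon3: 4/33 differ, p = 0.121, d = 0.132.
taxon2–taxon3: 7/33 differ, p = 0.212, d = 0.249.
The smallest distance is between taxon1 and taxon3.

taxon1 and taxon3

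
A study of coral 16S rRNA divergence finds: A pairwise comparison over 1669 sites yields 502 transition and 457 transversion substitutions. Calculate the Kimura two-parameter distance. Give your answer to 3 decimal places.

1.240

P = 502/1669 ≈ 0.300779 and Q = 457/1669 ≈ 0.273817.
Under the Kimura two-parameter model, d = −½ ln(1 − 2P − Q) − ¼ ln(1 − 2Q).
1 − 2P − Q = 0.124625, giving −½ ln(0.124625) = 1.041223.
1 − 2Q = 0.452366, giving −¼ ln(0.452366) = 0.198316.
d = 1.041223 + 0.198316 = 1.239539.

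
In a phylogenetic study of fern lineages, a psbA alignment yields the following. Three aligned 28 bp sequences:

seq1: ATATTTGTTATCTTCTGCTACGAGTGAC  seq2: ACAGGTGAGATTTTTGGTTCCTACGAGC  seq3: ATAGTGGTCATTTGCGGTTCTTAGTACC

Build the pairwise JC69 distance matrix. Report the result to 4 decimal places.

d(seq1,seq2) = 0.9396, d(seq1,seq3) = 0.6355, d(seq2,seq3) = 0.5565

seq1–seq2: 15/28 sites differ → p ≈ 0.535714, d = −0.75 ln(1 − 0.714285) = 0.939570 ≈ 0.9396.
seq1–seq3: 12/28 sites differ → p ≈ 0.428571, d = −0.75 ln(1 − 0.571428) = 0.635472 ≈ 0.6355.
seq2–seq3: 11/28 sites differ → p ≈ 0.392857, d = −0.75 ln(1 − 0.523809) = 0.556452 ≈ 0.5565.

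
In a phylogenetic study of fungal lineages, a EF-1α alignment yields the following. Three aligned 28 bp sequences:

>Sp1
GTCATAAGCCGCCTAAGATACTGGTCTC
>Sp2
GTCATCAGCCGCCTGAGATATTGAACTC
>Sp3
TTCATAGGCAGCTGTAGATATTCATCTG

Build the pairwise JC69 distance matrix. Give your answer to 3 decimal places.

Sp1–Sp2: 5/28 sites differ → p ≈ 0.178571, d = −0.75 ln(1 − 0.238095) = 0.203950 ≈ 0.204.
Sp1–Sp3: 10/28 sites differ → p ≈ 0.357143, d = −0.75 ln(1 − 0.476191) = 0.484971 ≈ 0.485.
Sp2–Sp3: 10/28 sites differ → p ≈ 0.357143, d = −0.75 ln(1 − 0.476191) = 0.484971 ≈ 0.485.

d(Sp1,Sp2) = 0.204, d(Sp1,Sp3) = 0.485, d(Sp2,Sp3) = 0.485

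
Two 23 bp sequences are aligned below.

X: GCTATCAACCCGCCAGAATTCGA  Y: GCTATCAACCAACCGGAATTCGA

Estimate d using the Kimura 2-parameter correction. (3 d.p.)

Of 23 sites, 2 differences are transitions and 1 are transversions, so P = 2/23 ≈ 0.086957 and Q = 1/23 ≈ 0.043478.
Under the Kimura two-parameter model, d = −½ ln(1 − 2P − Q) − ¼ ln(1 − 2Q).
1 − 2P − Q = 0.782608, giving −½ ln(0.782608) = 0.122562.
1 − 2Q = 0.913044, giving −¼ ln(0.913044) = 0.022743.
d = 0.122562 + 0.022743 = 0.145305.

0.145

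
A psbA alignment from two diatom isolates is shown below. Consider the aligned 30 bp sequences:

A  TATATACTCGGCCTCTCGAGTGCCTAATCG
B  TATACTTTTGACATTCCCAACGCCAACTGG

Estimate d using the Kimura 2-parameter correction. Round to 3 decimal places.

0.789

Of 30 sites, 8 differences are transitions and 6 are transversions, so P = 8/30 ≈ 0.266667 and Q = 6/30 = 0.2.
Under the Kimura two-parameter model, d = −½ ln(1 − 2P − Q) − ¼ ln(1 − 2Q).
1 − 2P − Q = 0.266666, giving −½ ln(0.266666) = 0.660879.
1 − 2Q = 0.6, giving −¼ ln(0.6) = 0.127706.
d = 0.660879 + 0.127706 = 0.788585.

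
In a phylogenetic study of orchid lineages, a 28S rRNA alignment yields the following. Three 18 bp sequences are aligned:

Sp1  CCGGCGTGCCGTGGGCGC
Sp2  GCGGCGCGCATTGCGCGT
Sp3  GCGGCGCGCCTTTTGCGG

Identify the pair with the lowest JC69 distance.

Sp2 and Sp3

Sp1–Sp2: 6/18 differ, p = 0.333, d = 0.441.
Sp1–Sp3: 6/18 differ, p = 0.333, d = 0.441.
Sp2–Sp3: 4/18 differ, p = 0.222, d = 0.264.
The smallest distance is between Sp2 and Sp3.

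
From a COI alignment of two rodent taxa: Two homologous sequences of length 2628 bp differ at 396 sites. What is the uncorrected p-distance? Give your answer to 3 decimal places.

p = 396/2628 = 0.150684… ≈ 0.151 (to 3 d.p.).

0.151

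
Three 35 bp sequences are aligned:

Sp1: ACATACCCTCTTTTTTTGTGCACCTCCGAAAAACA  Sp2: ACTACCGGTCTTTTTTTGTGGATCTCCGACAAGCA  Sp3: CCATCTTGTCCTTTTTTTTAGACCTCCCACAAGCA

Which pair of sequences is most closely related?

Sp1–Sp2: 9/35 differ, p = 0.257, d = 0.315.
Sp1–Sp3: 12/35 differ, p = 0.343, d = 0.458.
Sp2–Sp3: 10/35 differ, p = 0.286, d = 0.360.
The smallest distance is between Sp1 and Sp2.

Sp1 and Sp2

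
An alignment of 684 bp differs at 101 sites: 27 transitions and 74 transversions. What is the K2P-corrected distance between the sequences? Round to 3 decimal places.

P = 27/684 ≈ 0.039474 and Q = 74/684 ≈ 0.108187.
Under the Kimura two-parameter model, d = −½ ln(1 − 2P − Q) − ¼ ln(1 − 2Q).
1 − 2P − Q = 0.812865, giving −½ ln(0.812865) = 0.103595.
1 − 2Q = 0.783626, giving −¼ ln(0.783626) = 0.060956.
d = 0.103595 + 0.060956 = 0.164551.

0.165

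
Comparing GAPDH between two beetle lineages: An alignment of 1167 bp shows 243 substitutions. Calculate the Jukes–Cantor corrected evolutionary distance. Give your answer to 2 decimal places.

0.24

p = 243/1167 ≈ 0.208226.
d = −(3/4) ln(1 − 4p/3) = −0.75 ln(1 − 0.277635) = −0.75 ln(0.722365)
  = −0.75 × (-0.325225) = 0.243919 substitutions/site.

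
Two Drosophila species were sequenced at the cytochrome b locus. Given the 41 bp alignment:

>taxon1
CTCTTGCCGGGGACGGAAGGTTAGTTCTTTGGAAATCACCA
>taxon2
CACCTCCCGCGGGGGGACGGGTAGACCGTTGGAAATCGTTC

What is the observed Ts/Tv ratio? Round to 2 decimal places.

Transitions are A↔G and C↔T; transversions are all other mismatches.
Transitions: 6. Transversions: 9.
R = 6/9 = 0.666666… ≈ 0.67 (to 2 d.p.).

0.67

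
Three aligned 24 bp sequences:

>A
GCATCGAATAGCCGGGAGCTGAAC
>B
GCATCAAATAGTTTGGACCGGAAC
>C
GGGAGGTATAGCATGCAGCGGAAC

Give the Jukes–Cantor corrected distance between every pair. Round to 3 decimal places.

A–B: 6/24 sites differ → p = 0.25, d = −0.75 ln(1 − 0.333333) = 0.304098 ≈ 0.304.
A–C: 9/24 sites differ → p = 0.375, d = −0.75 ln(1 − 0.5) = 0.519860 ≈ 0.520.
B–C: 10/24 sites differ → p ≈ 0.416667, d = −0.75 ln(1 − 0.555556) = 0.608198 ≈ 0.608.

d(A,B) = 0.304, d(A,C) = 0.520, d(B,C) = 0.608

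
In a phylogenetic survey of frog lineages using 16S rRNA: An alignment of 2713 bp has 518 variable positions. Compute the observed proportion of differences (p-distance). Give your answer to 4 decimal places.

0.1909

p = 518/2713 = 0.190932… ≈ 0.1909 (to 4 d.p.).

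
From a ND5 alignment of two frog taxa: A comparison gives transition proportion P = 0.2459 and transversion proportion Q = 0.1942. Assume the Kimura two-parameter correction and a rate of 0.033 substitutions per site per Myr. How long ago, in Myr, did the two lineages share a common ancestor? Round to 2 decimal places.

Under the Kimura two-parameter model, d = −½ ln(1 − 2P − Q) − ¼ ln(1 − 2Q).
1 − 2P − Q = 0.314, giving −½ ln(0.314) = 0.579181.
1 − 2Q = 0.6116, giving −¼ ln(0.6116) = 0.122919.
d = 0.579181 + 0.122919 = 0.702100.
Under a molecular clock d = 2μt, so t = d/(2μ) = 0.702100 / (2 × 0.033) = 10.64 Myr.

10.64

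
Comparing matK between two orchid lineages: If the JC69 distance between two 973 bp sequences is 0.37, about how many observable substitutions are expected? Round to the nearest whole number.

284

Invert JC69: p = (3/4)(1 − e^(−4d/3)) = 0.75 × (1 − e^(-0.493333)) = 0.75 × (1 − 0.610588) = 0.292059.
Expected differing sites = pL ≈ 0.292059 × 973 = 284.173407 ≈ 284.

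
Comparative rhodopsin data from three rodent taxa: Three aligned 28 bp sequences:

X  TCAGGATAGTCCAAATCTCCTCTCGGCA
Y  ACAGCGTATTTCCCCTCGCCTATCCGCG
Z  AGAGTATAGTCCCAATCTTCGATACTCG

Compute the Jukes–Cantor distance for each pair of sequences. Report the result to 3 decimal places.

X–Y: 12/28 sites differ → p ≈ 0.428571, d = −0.75 ln(1 − 0.571428) = 0.635472 ≈ 0.635.
X–Z: 11/28 sites differ → p ≈ 0.392857, d = −0.75 ln(1 − 0.523809) = 0.556452 ≈ 0.556.
Y–Z: 12/28 sites differ → p ≈ 0.428571, d = −0.75 ln(1 − 0.571428) = 0.635472 ≈ 0.635.

d(X,Y) = 0.635, d(X,Z) = 0.556, d(Y,Z) = 0.635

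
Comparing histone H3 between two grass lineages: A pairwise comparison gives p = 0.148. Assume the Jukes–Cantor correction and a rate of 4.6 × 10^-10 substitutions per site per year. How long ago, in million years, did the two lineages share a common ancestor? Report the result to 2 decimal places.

d = −(3/4) ln(1 − 4p/3) = −0.75 ln(1 − 0.197333) = −0.75 ln(0.802667)
  = −0.75 × (-0.219815) = 0.164861 substitutions/site.
Under a molecular clock d = 2μt, so t = d/(2μ) = 0.164861 / (2 × 4.6 × 10^-10) = 179.20 million years.

179.20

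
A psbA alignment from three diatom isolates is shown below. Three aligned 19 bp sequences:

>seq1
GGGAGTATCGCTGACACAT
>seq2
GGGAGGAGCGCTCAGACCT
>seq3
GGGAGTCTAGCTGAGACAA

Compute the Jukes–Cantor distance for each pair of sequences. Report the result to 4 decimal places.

seq1–seq2: 5/19 sites differ → p ≈ 0.263158, d = −0.75 ln(1 − 0.350877) = 0.324100 ≈ 0.3241.
seq1–seq3: 4/19 sites differ → p ≈ 0.210526, d = −0.75 ln(1 − 0.280701) = 0.247109 ≈ 0.2471.
seq2–seq3: 7/19 sites differ → p ≈ 0.368421, d = −0.75 ln(1 − 0.491228) = 0.506816 ≈ 0.5068.

d(seq1,seq2) = 0.3241, d(seq1,seq3) = 0.2471, d(seq2,seq3) = 0.5068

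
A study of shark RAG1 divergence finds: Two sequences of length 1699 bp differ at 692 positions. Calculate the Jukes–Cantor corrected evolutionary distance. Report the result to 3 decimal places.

0.587

p = 692/1699 ≈ 0.407298.
d = −(3/4) ln(1 − 4p/3) = −0.75 ln(1 − 0.543064) = −0.75 ln(0.456936)
  = −0.75 × (-0.783212) = 0.587409 substitutions/site.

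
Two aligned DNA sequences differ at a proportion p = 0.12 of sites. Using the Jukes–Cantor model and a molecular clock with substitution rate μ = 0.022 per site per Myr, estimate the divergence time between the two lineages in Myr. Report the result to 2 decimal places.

2.97

d = −(3/4) ln(1 − 4p/3) = −0.75 ln(1 − 0.16) = −0.75 ln(0.84)
  = −0.75 × (-0.174353) = 0.130765 substitutions/site.
Under a molecular clock d = 2μt, so t = d/(2μ) = 0.130765 / (2 × 0.022) = 2.97 Myr.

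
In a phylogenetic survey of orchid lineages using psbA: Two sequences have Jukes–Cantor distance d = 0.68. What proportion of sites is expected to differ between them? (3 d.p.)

p = (3/4)(1 − e^(−4d/3)) = 0.75 × (1 − e^(-0.906667)) = 0.75 × (1 − 0.403868) = 0.447099.

0.447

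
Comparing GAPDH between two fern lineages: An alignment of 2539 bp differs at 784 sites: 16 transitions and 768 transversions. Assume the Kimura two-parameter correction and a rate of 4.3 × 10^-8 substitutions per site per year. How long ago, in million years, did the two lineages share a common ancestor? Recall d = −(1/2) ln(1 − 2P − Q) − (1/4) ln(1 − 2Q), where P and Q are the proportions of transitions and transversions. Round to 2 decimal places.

P = 16/2539 ≈ 0.006302 and Q = 768/2539 ≈ 0.302481.
Under the Kimura two-parameter model, d = −½ ln(1 − 2P − Q) − ¼ ln(1 − 2Q).
1 − 2P − Q = 0.684915, giving −½ ln(0.684915) = 0.189230.
1 − 2Q = 0.395038, giving −¼ ln(0.395038) = 0.232193.
d = 0.189230 + 0.232193 = 0.421423.
Under a molecular clock d = 2μt, so t = d/(2μ) = 0.421423 / (2 × 4.3 × 10^-8) = 4.90 million years.

4.90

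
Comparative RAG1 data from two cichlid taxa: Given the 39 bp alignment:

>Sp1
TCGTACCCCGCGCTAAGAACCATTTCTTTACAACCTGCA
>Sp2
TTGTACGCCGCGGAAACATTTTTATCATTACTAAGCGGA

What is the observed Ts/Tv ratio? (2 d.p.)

0.33

Transitions are A↔G and C↔T; transversions are all other mismatches.
Transitions: 4. Transversions: 12.
R = 4/12 = 0.333333… ≈ 0.33 (to 2 d.p.).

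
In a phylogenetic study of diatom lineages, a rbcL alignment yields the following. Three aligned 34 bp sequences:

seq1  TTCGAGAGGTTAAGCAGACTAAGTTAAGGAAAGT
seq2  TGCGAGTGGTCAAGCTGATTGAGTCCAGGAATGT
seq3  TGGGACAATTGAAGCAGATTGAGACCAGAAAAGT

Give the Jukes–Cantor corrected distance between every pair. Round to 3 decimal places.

seq1–seq2: 9/34 sites differ → p ≈ 0.264706, d = −0.75 ln(1 − 0.352941) = 0.326488 ≈ 0.326.
seq1–seq3: 12/34 sites differ → p ≈ 0.352941, d = −0.75 ln(1 − 0.470588) = 0.476991 ≈ 0.477.
seq2–seq3: 10/34 sites differ → p ≈ 0.294118, d = −0.75 ln(1 − 0.392157) = 0.373379 ≈ 0.373.

d(seq1,seq2) = 0.326, d(seq1,seq3) = 0.477, d(seq2,seq3) = 0.373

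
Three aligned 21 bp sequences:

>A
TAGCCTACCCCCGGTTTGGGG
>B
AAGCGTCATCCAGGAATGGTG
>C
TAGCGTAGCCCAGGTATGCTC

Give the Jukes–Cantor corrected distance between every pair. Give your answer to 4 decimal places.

d(A,B) = 0.6355, d(A,C) = 0.4408, d(B,C) = 0.4408

A–B: 9/21 sites differ → p ≈ 0.428571, d = −0.75 ln(1 − 0.571428) = 0.635472 ≈ 0.6355.
A–C: 7/21 sites differ → p ≈ 0.333333, d = −0.75 ln(1 − 0.444444) = 0.440839 ≈ 0.4408.
B–C: 7/21 sites differ → p ≈ 0.333333, d = −0.75 ln(1 − 0.444444) = 0.440839 ≈ 0.4408.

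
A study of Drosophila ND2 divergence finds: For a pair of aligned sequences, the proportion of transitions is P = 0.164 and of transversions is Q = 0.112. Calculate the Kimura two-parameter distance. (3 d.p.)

Under the Kimura two-parameter model, d = −½ ln(1 − 2P − Q) − ¼ ln(1 − 2Q).
1 − 2P − Q = 0.56, giving −½ ln(0.56) = 0.289909.
1 − 2Q = 0.776, giving −¼ ln(0.776) = 0.063401.
d = 0.289909 + 0.063401 = 0.353310.

0.353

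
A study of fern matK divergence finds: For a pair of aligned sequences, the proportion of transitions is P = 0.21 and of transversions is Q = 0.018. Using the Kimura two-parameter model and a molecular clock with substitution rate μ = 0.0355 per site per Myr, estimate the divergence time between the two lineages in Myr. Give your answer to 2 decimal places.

Under the Kimura two-parameter model, d = −½ ln(1 − 2P − Q) − ¼ ln(1 − 2Q).
1 − 2P − Q = 0.562, giving −½ ln(0.562) = 0.288127.
1 − 2Q = 0.964, giving −¼ ln(0.964) = 0.009166.
d = 0.288127 + 0.009166 = 0.297293.
Under a molecular clock d = 2μt, so t = d/(2μ) = 0.297293 / (2 × 0.0355) = 4.19 Myr.

4.19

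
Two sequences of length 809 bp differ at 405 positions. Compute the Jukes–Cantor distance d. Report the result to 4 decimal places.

0.8258

p = 405/809 ≈ 0.500618.
d = −(3/4) ln(1 − 4p/3) = −0.75 ln(1 − 0.667491) = −0.75 ln(0.332509)
  = −0.75 × (-1.101088) = 0.825816 substitutions/site.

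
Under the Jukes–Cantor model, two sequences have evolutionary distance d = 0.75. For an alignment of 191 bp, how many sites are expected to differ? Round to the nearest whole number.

Invert JC69: p = (3/4)(1 − e^(−4d/3)) = 0.75 × (1 − e^(-1)) = 0.75 × (1 − 0.367879) = 0.474091.
Expected differing sites = pL ≈ 0.474091 × 191 = 90.551381 ≈ 91.

91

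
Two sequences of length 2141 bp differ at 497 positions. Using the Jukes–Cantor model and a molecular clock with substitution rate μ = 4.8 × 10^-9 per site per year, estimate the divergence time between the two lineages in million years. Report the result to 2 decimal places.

28.93

p = 497/2141 ≈ 0.232135.
d = −(3/4) ln(1 − 4p/3) = −0.75 ln(1 − 0.309513) = −0.75 ln(0.690487)
  = −0.75 × (-0.370358) = 0.277769 substitutions/site.
Under a molecular clock d = 2μt, so t = d/(2μ) = 0.277769 / (2 × 4.8 × 10^-9) = 28.93 million years.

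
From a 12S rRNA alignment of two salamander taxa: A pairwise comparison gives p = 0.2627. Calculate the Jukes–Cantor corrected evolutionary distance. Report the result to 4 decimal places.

d = −(3/4) ln(1 − 4p/3) = −0.75 ln(1 − 0.350267) = −0.75 ln(0.649733)
  = −0.75 × (-0.431194) = 0.323396 substitutions/site.

0.3234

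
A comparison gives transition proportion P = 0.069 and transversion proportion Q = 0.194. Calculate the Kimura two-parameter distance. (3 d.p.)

Under the Kimura two-parameter model, d = −½ ln(1 − 2P − Q) − ¼ ln(1 − 2Q).
1 − 2P − Q = 0.668, giving −½ ln(0.668) = 0.201734.
1 − 2Q = 0.612, giving −¼ ln(0.612) = 0.122756.
d = 0.201734 + 0.122756 = 0.324490.

0.324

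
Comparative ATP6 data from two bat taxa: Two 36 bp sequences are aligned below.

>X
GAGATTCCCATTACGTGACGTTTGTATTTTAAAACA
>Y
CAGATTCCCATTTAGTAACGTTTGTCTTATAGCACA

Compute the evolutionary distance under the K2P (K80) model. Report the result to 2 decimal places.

Of 36 sites, 2 differences are transitions and 6 are transversions, so P = 2/36 ≈ 0.055556 and Q = 6/36 ≈ 0.166667.
Under the Kimura two-parameter model, d = −½ ln(1 − 2P − Q) − ¼ ln(1 − 2Q).
1 − 2P − Q = 0.722221, giving −½ ln(0.722221) = 0.162712.
1 − 2Q = 0.666666, giving −¼ ln(0.666666) = 0.101367.
d = 0.162712 + 0.101367 = 0.264079.

0.26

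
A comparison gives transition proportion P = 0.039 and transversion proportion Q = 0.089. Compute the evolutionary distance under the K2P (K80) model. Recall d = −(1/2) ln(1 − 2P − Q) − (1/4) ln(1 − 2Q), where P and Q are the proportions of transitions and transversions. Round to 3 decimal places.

Under the Kimura two-parameter model, d = −½ ln(1 − 2P − Q) − ¼ ln(1 − 2Q).
1 − 2P − Q = 0.833, giving −½ ln(0.833) = 0.091361.
1 − 2Q = 0.822, giving −¼ ln(0.822) = 0.049004.
d = 0.091361 + 0.049004 = 0.140365.

0.140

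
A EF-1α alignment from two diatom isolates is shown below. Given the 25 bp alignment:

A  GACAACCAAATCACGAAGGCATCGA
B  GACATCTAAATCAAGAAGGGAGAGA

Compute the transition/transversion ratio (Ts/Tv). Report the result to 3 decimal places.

Transitions are A↔G and C↔T; transversions are all other mismatches.
Transitions: 1. Transversions: 5.
R = 1/5 = 0.200.

0.200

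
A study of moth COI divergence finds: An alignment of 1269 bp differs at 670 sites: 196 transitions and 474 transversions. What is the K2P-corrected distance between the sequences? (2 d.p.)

P = 196/1269 ≈ 0.154452 and Q = 474/1269 ≈ 0.373522.
Under the Kimura two-parameter model, d = −½ ln(1 − 2P − Q) − ¼ ln(1 − 2Q).
1 − 2P − Q = 0.317574, giving −½ ln(0.317574) = 0.573522.
1 − 2Q = 0.252956, giving −¼ ln(0.252956) = 0.343635.
d = 0.573522 + 0.343635 = 0.917157.

0.92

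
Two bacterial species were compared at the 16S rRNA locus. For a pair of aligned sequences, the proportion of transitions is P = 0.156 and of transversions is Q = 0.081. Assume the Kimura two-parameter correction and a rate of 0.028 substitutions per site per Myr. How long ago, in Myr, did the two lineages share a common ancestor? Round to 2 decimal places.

Under the Kimura two-parameter model, d = −½ ln(1 − 2P − Q) − ¼ ln(1 − 2Q).
1 − 2P − Q = 0.607, giving −½ ln(0.607) = 0.249613.
1 − 2Q = 0.838, giving −¼ ln(0.838) = 0.044184.
d = 0.249613 + 0.044184 = 0.293797.
Under a molecular clock d = 2μt, so t = d/(2μ) = 0.293797 / (2 × 0.028) = 5.25 Myr.

5.25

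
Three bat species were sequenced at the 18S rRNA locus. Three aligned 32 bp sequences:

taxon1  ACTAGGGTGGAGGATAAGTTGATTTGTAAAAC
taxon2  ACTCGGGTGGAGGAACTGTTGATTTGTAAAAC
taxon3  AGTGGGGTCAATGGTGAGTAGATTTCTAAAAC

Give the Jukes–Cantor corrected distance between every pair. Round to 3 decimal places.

d(taxon1,taxon2) = 0.137, d(taxon1,taxon3) = 0.353, d(taxon2,taxon3) = 0.460

taxon1–taxon2: 4/32 sites differ → p = 0.125, d = −0.75 ln(1 − 0.166667) = 0.136741 ≈ 0.137.
taxon1–taxon3: 9/32 sites differ → p = 0.28125, d = −0.75 ln(1 − 0.375) = 0.352503 ≈ 0.353.
taxon2–taxon3: 11/32 sites differ → p = 0.34375, d = −0.75 ln(1 − 0.458333) = 0.459828 ≈ 0.460.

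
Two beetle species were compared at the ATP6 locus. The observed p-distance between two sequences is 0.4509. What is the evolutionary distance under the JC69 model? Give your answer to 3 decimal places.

d = −(3/4) ln(1 − 4p/3) = −0.75 ln(1 − 0.6012) = −0.75 ln(0.3988)
  = −0.75 × (-0.919295) = 0.689471 substitutions/site.

0.689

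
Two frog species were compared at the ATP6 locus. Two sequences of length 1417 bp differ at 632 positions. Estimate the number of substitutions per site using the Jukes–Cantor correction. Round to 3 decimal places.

0.677

p = 632/1417 ≈ 0.446013.
d = −(3/4) ln(1 − 4p/3) = −0.75 ln(1 − 0.594684) = −0.75 ln(0.405316)
  = −0.75 × (-0.903088) = 0.677316 substitutions/site.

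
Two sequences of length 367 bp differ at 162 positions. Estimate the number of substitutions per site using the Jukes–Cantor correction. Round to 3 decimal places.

p = 162/367 ≈ 0.441417.
d = −(3/4) ln(1 − 4p/3) = −0.75 ln(1 − 0.588556) = −0.75 ln(0.411444)
  = −0.75 × (-0.888082) = 0.666062 substitutions/site.

0.666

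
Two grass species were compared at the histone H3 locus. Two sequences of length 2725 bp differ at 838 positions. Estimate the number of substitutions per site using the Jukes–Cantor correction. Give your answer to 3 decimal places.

0.396

p = 838/2725 ≈ 0.307523.
d = −(3/4) ln(1 − 4p/3) = −0.75 ln(1 − 0.410031) = −0.75 ln(0.589969)
  = −0.75 × (-0.527685) = 0.395764 substitutions/site.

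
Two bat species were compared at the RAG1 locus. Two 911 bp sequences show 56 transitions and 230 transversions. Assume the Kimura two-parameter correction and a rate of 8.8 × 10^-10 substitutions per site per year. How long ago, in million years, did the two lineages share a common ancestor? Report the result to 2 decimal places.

P = 56/911 ≈ 0.061471 and Q = 230/911 ≈ 0.25247.
Under the Kimura two-parameter model, d = −½ ln(1 − 2P − Q) − ¼ ln(1 − 2Q).
1 − 2P − Q = 0.624588, giving −½ ln(0.624588) = 0.235332.
1 − 2Q = 0.49506, giving −¼ ln(0.49506) = 0.175769.
d = 0.235332 + 0.175769 = 0.411101.
Under a molecular clock d = 2μt, so t = d/(2μ) = 0.411101 / (2 × 8.8 × 10^-10) = 233.58 million years.

233.58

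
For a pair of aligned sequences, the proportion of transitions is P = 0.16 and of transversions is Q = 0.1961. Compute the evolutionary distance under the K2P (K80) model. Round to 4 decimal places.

0.4874

Under the Kimura two-parameter model, d = −½ ln(1 − 2P − Q) − ¼ ln(1 − 2Q).
1 − 2P − Q = 0.4839, giving −½ ln(0.4839) = 0.362939.
1 − 2Q = 0.6078, giving −¼ ln(0.6078) = 0.124477.
d = 0.362939 + 0.124477 = 0.487416.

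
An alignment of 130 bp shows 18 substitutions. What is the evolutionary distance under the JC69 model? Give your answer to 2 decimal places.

p = 18/130 ≈ 0.138462.
d = −(3/4) ln(1 − 4p/3) = −0.75 ln(1 − 0.184616) = −0.75 ln(0.815384)
  = −0.75 × (-0.204096) = 0.153072 substitutions/site.

0.15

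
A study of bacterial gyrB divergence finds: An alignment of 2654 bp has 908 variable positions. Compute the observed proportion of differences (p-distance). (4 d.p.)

p = 908/2654 = 0.342125… ≈ 0.3421 (to 4 d.p.).

0.3421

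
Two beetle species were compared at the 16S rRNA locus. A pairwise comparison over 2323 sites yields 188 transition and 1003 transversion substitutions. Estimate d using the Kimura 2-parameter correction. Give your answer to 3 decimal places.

0.948

P = 188/2323 ≈ 0.08093 and Q = 1003/2323 ≈ 0.431769.
Under the Kimura two-parameter model, d = −½ ln(1 − 2P − Q) − ¼ ln(1 − 2Q).
1 − 2P − Q = 0.406371, giving −½ ln(0.406371) = 0.450244.
1 − 2Q = 0.136462, giving −¼ ln(0.136462) = 0.497927.
d = 0.450244 + 0.497927 = 0.948171.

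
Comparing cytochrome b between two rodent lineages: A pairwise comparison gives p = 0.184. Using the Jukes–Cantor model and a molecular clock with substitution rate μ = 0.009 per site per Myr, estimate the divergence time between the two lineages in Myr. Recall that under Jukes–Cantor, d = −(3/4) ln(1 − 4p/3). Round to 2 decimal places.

d = −(3/4) ln(1 − 4p/3) = −0.75 ln(1 − 0.245333) = −0.75 ln(0.754667)
  = −0.75 × (-0.281479) = 0.211109 substitutions/site.
Under a molecular clock d = 2μt, so t = d/(2μ) = 0.211109 / (2 × 0.009) = 11.73 Myr.

11.73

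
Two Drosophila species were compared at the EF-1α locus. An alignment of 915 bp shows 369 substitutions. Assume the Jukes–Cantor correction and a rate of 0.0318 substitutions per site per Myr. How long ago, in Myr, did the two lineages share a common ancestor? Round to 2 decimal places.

p = 369/915 ≈ 0.403279.
d = −(3/4) ln(1 − 4p/3) = −0.75 ln(1 − 0.537705) = −0.75 ln(0.462295)
  = −0.75 × (-0.771552) = 0.578664 substitutions/site.
Under a molecular clock d = 2μt, so t = d/(2μ) = 0.578664 / (2 × 0.0318) = 9.10 Myr.

9.10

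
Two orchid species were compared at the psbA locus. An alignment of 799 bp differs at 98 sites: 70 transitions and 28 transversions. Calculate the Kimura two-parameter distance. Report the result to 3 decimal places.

0.136

P = 70/799 ≈ 0.08761 and Q = 28/799 ≈ 0.035044.
Under the Kimura two-parameter model, d = −½ ln(1 − 2P − Q) − ¼ ln(1 − 2Q).
1 − 2P − Q = 0.789736, giving −½ ln(0.789736) = 0.118028.
1 − 2Q = 0.929912, giving −¼ ln(0.929912) = 0.018166.
d = 0.118028 + 0.018166 = 0.136194.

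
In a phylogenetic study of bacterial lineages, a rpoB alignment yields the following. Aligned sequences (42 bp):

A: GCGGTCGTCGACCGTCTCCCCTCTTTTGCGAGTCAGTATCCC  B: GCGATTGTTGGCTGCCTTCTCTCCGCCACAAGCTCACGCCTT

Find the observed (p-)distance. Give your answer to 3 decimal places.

0.548

The sequences differ at 23 of 42 positions.
p = 23/42 = 0.547619… ≈ 0.548 (to 3 d.p.).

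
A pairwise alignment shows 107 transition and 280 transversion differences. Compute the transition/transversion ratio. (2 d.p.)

R = 107/280 = 0.382142… ≈ 0.38 (to 2 d.p.).

0.38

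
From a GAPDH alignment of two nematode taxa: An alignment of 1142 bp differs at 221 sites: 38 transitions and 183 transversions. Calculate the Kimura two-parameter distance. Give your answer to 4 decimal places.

P = 38/1142 ≈ 0.033275 and Q = 183/1142 ≈ 0.160245.
Under the Kimura two-parameter model, d = −½ ln(1 − 2P − Q) − ¼ ln(1 − 2Q).
1 − 2P − Q = 0.773205, giving −½ ln(0.773205) = 0.128606.
1 − 2Q = 0.67951, giving −¼ ln(0.67951) = 0.096596.
d = 0.128606 + 0.096596 = 0.225202.

0.2252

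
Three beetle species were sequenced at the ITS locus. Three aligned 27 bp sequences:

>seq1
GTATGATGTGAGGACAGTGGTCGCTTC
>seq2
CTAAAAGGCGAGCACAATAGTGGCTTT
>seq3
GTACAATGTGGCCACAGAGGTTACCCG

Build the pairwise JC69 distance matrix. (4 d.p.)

d(seq1,seq2) = 0.5107, d(seq1,seq3) = 0.5876, d(seq2,seq3) = 0.8817

seq1–seq2: 10/27 sites differ → p ≈ 0.37037, d = −0.75 ln(1 − 0.493827) = 0.510658 ≈ 0.5107.
seq1–seq3: 11/27 sites differ → p ≈ 0.407407, d = −0.75 ln(1 − 0.543209) = 0.587647 ≈ 0.5876.
seq2–seq3: 14/27 sites differ → p ≈ 0.518519, d = −0.75 ln(1 − 0.691359) = 0.881682 ≈ 0.8817.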